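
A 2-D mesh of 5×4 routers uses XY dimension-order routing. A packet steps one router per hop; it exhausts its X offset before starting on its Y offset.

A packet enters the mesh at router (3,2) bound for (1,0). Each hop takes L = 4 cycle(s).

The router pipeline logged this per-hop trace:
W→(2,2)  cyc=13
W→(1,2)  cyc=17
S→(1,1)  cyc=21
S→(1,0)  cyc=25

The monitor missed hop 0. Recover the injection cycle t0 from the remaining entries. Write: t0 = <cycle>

t0 = 9

cyc[1] = 13 and cyc[k] = t0 + k·L for every k.
So t0 = 13 − 1·4 = 9.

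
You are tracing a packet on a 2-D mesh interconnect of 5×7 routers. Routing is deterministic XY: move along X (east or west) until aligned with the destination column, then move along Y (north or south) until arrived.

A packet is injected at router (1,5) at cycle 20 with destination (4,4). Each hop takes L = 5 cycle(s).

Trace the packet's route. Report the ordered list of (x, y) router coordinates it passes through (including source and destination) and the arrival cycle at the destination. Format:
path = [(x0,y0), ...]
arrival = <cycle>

path = [(1,5), (2,5), (3,5), (4,5), (4,4)]
arrival = 40

  0. router=(1,5) cycle=20 (inject)
  1. router=(2,5) cycle=25 dir=E
  2. router=(3,5) cycle=30 dir=E
  3. router=(4,5) cycle=35 dir=E
  4. router=(4,4) cycle=40 dir=S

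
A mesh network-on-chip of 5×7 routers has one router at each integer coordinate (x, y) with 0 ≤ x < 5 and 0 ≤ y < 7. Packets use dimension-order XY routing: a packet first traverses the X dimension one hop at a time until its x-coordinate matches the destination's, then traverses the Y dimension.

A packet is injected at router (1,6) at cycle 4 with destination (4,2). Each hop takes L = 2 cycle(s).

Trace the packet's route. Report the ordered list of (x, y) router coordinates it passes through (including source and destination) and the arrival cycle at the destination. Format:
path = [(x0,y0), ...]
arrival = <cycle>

path = [(1,6), (2,6), (3,6), (4,6), (4,5), (4,4), (4,3), (4,2)]
arrival = 18

[0] x=1 y=6 t=4
[1] x=2 y=6 t=6 →E
[2] x=3 y=6 t=8 →E
[3] x=4 y=6 t=10 →E
[4] x=4 y=5 t=12 →S
[5] x=4 y=4 t=14 →S
[6] x=4 y=3 t=16 →S
[7] x=4 y=2 t=18 →S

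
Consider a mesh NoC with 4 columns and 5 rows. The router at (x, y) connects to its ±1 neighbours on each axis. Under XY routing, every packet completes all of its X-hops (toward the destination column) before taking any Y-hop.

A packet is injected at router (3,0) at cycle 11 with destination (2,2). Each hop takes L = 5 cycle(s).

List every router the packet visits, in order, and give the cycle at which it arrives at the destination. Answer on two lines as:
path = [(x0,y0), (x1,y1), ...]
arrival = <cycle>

path = [(3,0), (2,0), (2,1), (2,2)]
arrival = 26

  0. router=(3,0) cycle=11 (inject)
  1. router=(2,0) cycle=16 dir=W
  2. router=(2,1) cycle=21 dir=N
  3. router=(2,2) cycle=26 dir=N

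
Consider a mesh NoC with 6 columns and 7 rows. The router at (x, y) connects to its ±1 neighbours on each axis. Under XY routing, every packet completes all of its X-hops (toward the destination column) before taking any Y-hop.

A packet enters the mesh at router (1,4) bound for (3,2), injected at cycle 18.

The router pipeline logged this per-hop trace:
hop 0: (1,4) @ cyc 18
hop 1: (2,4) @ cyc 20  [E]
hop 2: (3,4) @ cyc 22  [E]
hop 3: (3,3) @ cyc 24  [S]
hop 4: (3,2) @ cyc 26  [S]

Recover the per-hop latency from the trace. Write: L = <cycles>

Δcyc across hop 0→1: 20 − 18 = 2.
One hop costs L cycles, so L = 2.

L = 2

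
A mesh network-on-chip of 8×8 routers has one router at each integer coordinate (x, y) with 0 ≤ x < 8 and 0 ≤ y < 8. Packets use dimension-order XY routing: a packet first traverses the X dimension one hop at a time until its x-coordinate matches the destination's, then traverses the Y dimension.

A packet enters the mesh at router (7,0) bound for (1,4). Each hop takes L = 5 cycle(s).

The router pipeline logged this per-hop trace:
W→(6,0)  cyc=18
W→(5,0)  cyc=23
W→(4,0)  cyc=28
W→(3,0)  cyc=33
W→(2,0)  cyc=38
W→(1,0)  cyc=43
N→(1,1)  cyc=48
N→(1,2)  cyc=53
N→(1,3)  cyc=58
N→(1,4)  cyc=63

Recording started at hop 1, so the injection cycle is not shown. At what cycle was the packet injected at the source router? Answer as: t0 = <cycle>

Hop 1 reached at cycle 18; hop k is at t0 + k·L.
Therefore t0 = 18 − L = 13.

t0 = 13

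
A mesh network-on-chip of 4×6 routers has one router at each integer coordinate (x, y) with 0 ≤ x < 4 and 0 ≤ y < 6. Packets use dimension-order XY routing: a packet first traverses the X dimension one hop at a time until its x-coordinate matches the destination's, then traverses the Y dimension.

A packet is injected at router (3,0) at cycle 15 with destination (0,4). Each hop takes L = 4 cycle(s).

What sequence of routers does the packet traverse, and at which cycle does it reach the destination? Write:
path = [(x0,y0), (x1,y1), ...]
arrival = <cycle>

hop 0: (3,0) @ cyc 15
hop 1: (2,0) @ cyc 19  [W]
hop 2: (1,0) @ cyc 23  [W]
hop 3: (0,0) @ cyc 27  [W]
hop 4: (0,1) @ cyc 31  [N]
hop 5: (0,2) @ cyc 35  [N]
hop 6: (0,3) @ cyc 39  [N]
hop 7: (0,4) @ cyc 43  [N]

path = [(3,0), (2,0), (1,0), (0,0), (0,1), (0,2), (0,3), (0,4)]
arrival = 43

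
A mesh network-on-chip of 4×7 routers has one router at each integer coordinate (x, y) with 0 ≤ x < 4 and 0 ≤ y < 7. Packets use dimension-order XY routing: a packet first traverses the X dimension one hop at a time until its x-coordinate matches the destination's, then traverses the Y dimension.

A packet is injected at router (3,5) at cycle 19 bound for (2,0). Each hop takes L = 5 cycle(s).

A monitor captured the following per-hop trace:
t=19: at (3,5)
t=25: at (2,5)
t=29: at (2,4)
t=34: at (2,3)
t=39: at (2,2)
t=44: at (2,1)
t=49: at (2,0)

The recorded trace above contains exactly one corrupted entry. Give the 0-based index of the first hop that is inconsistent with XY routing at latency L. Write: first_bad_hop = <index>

first_bad_hop = 1

check 1→ d=(-1,0) cyc+6: BAD: Δcyc=6≠L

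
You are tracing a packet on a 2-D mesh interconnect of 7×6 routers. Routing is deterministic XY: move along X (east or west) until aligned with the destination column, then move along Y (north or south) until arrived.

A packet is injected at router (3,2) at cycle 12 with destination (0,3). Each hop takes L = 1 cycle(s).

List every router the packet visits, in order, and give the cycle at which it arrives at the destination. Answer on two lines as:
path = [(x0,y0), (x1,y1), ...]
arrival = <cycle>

[0] x=3 y=2 t=12
[1] x=2 y=2 t=13 →W
[2] x=1 y=2 t=14 →W
[3] x=0 y=2 t=15 →W
[4] x=0 y=3 t=16 →N

path = [(3,2), (2,2), (1,2), (0,2), (0,3)]
arrival = 16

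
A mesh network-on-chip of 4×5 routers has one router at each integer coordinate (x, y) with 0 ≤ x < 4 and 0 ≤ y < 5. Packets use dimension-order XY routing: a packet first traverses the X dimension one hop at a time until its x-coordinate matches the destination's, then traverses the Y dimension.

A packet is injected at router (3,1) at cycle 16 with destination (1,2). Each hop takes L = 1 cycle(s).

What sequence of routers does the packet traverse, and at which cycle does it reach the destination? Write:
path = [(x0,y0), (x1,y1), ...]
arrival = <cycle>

path = [(3,1), (2,1), (1,1), (1,2)]
arrival = 19

hop 0: (3,1) @ cyc 16
hop 1: (2,1) @ cyc 17  [W]
hop 2: (1,1) @ cyc 18  [W]
hop 3: (1,2) @ cyc 19  [N]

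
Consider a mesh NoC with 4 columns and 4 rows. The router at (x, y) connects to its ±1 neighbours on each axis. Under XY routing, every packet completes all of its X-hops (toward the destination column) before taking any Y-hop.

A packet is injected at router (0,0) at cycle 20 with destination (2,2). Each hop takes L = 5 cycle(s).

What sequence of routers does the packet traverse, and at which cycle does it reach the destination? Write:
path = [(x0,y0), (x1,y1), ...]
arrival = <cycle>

[0] x=0 y=0 t=20
[1] x=1 y=0 t=25 →E
[2] x=2 y=0 t=30 →E
[3] x=2 y=1 t=35 →N
[4] x=2 y=2 t=40 →N

path = [(0,0), (1,0), (2,0), (2,1), (2,2)]
arrival = 40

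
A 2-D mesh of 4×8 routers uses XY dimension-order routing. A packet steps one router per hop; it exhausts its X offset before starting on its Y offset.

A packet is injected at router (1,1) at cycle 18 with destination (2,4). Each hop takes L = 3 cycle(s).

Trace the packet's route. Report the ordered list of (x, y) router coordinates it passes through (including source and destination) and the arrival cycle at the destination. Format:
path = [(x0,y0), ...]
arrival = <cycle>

hop 0: (1,1) @ cyc 18
hop 1: (2,1) @ cyc 21  [E]
hop 2: (2,2) @ cyc 24  [N]
hop 3: (2,3) @ cyc 27  [N]
hop 4: (2,4) @ cyc 30  [N]

path = [(1,1), (2,1), (2,2), (2,3), (2,4)]
arrival = 30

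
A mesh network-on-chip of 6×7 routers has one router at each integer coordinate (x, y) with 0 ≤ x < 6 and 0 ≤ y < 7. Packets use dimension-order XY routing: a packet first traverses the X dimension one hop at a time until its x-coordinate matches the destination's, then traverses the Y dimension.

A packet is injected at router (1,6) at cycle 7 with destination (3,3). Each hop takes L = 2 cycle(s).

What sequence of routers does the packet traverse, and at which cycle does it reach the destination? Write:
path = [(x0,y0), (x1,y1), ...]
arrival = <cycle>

path = [(1,6), (2,6), (3,6), (3,5), (3,4), (3,3)]
arrival = 17

[0] x=1 y=6 t=7
[1] x=2 y=6 t=9 →E
[2] x=3 y=6 t=11 →E
[3] x=3 y=5 t=13 →S
[4] x=3 y=4 t=15 →S
[5] x=3 y=3 t=17 →S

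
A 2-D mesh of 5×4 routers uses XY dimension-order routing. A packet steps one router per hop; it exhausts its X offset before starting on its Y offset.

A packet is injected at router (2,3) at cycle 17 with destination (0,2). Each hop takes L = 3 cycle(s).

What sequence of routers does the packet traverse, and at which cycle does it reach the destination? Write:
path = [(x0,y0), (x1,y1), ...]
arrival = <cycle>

[0] x=2 y=3 t=17
[1] x=1 y=3 t=20 →W
[2] x=0 y=3 t=23 →W
[3] x=0 y=2 t=26 →S

path = [(2,3), (1,3), (0,3), (0,2)]
arrival = 26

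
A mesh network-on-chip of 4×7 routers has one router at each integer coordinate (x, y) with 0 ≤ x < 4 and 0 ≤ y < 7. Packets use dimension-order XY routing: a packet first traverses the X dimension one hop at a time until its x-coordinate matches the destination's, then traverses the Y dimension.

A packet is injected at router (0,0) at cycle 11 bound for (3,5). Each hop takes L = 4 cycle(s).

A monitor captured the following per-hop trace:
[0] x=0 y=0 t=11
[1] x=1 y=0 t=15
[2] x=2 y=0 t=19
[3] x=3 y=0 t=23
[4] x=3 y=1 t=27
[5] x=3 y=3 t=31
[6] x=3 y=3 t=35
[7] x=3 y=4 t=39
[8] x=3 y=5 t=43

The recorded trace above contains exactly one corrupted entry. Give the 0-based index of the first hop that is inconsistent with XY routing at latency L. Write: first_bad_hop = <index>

  1: Δx=+1 Δy=+0 Δt=4 [ok]
  2: Δx=+1 Δy=+0 Δt=4 [ok]
  3: Δx=+1 Δy=+0 Δt=4 [ok]
  4: Δx=+0 Δy=+1 Δt=4 [ok]
  5: Δx=+0 Δy=+2 Δt=4 [BAD: non-unit step]

first_bad_hop = 5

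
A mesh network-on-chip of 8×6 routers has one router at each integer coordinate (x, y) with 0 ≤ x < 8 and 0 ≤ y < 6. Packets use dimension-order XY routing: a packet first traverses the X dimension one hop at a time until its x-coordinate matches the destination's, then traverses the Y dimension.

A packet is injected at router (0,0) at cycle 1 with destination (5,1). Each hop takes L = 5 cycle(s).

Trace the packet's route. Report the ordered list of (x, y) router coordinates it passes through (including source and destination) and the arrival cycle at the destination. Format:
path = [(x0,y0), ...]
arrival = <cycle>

hop 0: (0,0) @ cyc 1
hop 1: (1,0) @ cyc 6  [E]
hop 2: (2,0) @ cyc 11  [E]
hop 3: (3,0) @ cyc 16  [E]
hop 4: (4,0) @ cyc 21  [E]
hop 5: (5,0) @ cyc 26  [E]
hop 6: (5,1) @ cyc 31  [N]

path = [(0,0), (1,0), (2,0), (3,0), (4,0), (5,0), (5,1)]
arrival = 31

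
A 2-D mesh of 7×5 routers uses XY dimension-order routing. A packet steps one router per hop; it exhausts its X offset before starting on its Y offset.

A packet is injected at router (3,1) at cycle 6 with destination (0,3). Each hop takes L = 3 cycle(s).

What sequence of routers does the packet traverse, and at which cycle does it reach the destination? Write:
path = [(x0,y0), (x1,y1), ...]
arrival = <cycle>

[0] x=3 y=1 t=6
[1] x=2 y=1 t=9 →W
[2] x=1 y=1 t=12 →W
[3] x=0 y=1 t=15 →W
[4] x=0 y=2 t=18 →N
[5] x=0 y=3 t=21 →N

path = [(3,1), (2,1), (1,1), (0,1), (0,2), (0,3)]
arrival = 21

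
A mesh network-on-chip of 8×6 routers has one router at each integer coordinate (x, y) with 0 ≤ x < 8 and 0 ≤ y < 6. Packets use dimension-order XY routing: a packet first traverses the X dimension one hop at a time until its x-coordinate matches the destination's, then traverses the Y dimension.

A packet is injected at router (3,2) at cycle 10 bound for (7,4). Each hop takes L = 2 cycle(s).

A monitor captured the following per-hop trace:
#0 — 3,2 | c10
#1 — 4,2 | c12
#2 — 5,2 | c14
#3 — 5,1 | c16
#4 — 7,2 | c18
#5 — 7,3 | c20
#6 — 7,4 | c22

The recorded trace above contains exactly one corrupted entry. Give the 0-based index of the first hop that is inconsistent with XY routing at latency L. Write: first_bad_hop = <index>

hop 1: step (+1,+0), +2 cyc — ok
hop 2: step (+1,+0), +2 cyc — ok
hop 3: step (+0,-1), +2 cyc — BAD: Y-move but x=5≠7

first_bad_hop = 3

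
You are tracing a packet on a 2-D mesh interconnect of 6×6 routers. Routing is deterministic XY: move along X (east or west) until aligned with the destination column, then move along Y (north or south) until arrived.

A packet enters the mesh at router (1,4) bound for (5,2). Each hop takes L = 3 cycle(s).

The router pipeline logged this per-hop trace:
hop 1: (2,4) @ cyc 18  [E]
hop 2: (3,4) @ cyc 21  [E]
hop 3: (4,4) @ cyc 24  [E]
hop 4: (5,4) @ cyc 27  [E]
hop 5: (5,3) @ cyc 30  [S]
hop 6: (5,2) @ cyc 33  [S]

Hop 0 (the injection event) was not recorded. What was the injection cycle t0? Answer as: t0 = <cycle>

At hop 1 the cycle is 18; in general cyc_k = t0 + kL.
Subtract one hop: t0 = 18 − 3 = 15.

t0 = 15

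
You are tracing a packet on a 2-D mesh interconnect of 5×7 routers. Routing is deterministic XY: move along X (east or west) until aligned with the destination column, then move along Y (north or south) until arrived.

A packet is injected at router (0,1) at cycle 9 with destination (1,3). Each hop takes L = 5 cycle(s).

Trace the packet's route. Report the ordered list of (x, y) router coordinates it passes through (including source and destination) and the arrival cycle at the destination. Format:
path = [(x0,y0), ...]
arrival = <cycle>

path = [(0,1), (1,1), (1,2), (1,3)]
arrival = 24

#0 — 0,1 | c9
#1 — 1,1 | c14 | E
#2 — 1,2 | c19 | N
#3 — 1,3 | c24 | N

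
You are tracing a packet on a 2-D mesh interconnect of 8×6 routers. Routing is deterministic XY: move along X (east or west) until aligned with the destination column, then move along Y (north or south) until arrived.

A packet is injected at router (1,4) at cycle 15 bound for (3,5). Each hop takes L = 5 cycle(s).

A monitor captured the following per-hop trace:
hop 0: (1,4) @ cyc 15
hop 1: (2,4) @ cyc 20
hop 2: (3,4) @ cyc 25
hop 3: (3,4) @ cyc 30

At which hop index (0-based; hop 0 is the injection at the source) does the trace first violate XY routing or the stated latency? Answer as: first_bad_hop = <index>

first_bad_hop = 3

  1: Δx=+1 Δy=+0 Δt=5 [ok]
  2: Δx=+1 Δy=+0 Δt=5 [ok]
  3: Δx=+0 Δy=+0 Δt=5 [BAD: non-unit step]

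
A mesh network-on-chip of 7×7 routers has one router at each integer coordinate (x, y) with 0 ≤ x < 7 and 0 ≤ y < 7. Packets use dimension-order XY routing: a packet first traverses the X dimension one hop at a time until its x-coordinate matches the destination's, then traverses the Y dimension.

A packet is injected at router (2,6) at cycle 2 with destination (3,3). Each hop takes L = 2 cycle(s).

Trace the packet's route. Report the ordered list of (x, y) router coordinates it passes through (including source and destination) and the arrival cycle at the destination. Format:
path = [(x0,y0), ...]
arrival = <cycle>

path = [(2,6), (3,6), (3,5), (3,4), (3,3)]
arrival = 10

  0. router=(2,6) cycle=2 (inject)
  1. router=(3,6) cycle=4 dir=E
  2. router=(3,5) cycle=6 dir=S
  3. router=(3,4) cycle=8 dir=S
  4. router=(3,3) cycle=10 dir=S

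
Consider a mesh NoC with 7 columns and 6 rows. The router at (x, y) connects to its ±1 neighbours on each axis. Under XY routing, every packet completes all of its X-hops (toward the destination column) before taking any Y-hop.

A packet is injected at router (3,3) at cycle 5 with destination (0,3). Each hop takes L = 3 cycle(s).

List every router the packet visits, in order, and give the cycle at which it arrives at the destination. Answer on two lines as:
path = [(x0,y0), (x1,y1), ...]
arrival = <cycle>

path = [(3,3), (2,3), (1,3), (0,3)]
arrival = 14

hop 0: (3,3) @ cyc 5
hop 1: (2,3) @ cyc 8  [W]
hop 2: (1,3) @ cyc 11  [W]
hop 3: (0,3) @ cyc 14  [W]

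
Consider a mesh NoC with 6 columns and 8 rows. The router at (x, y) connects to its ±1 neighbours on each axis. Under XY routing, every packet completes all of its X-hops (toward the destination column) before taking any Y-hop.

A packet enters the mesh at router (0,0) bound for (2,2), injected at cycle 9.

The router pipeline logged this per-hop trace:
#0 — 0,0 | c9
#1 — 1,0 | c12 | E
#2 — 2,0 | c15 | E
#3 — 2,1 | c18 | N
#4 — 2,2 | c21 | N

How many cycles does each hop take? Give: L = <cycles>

cyc[1] − cyc[0] = 12 − 9 = 3.
That increment is L by definition: L = 3.

L = 3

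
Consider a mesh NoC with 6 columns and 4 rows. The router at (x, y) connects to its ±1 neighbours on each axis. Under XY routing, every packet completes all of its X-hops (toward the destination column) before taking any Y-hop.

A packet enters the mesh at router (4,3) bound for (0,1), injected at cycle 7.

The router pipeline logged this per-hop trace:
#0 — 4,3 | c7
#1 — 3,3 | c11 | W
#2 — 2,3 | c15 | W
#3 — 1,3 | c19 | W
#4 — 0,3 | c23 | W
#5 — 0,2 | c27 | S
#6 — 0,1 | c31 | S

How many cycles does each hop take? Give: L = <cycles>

cyc[1] − cyc[0] = 11 − 7 = 4.
Each hop adds L, hence L = 4.

L = 4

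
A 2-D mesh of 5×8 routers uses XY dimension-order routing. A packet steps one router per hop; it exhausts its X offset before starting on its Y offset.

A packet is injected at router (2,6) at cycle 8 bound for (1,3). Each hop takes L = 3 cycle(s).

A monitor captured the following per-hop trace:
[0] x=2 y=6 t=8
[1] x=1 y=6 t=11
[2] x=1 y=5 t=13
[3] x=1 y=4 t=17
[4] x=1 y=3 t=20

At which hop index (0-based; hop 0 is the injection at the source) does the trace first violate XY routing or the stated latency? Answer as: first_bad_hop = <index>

first_bad_hop = 2

check 1→ d=(-1,0) cyc+3: ok
check 2→ d=(0,-1) cyc+2: BAD: Δcyc=2≠L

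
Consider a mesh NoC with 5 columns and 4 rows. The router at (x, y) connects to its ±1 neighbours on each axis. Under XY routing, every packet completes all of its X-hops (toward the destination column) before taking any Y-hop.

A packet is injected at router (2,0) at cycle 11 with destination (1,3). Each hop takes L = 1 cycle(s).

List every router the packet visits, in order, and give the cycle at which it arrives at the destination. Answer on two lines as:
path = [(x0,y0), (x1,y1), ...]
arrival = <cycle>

  0. router=(2,0) cycle=11 (inject)
  1. router=(1,0) cycle=12 dir=W
  2. router=(1,1) cycle=13 dir=N
  3. router=(1,2) cycle=14 dir=N
  4. router=(1,3) cycle=15 dir=N

path = [(2,0), (1,0), (1,1), (1,2), (1,3)]
arrival = 15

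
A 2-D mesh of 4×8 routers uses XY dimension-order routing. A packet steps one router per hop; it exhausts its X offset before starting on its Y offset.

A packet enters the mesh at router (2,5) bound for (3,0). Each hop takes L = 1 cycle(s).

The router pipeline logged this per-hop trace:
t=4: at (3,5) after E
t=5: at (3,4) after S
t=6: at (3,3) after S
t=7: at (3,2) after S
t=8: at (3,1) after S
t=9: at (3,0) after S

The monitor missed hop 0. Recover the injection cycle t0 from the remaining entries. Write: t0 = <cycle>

t0 = 3

Hop 1 reached at cycle 4; hop k is at t0 + k·L.
Subtract one hop: t0 = 4 − 1 = 3.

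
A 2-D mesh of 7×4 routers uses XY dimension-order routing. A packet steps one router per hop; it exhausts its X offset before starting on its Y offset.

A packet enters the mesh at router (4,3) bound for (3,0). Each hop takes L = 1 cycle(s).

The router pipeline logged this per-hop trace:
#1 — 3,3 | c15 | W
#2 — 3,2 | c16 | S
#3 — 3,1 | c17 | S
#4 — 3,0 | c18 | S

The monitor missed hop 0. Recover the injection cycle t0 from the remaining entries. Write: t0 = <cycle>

At hop 1 the cycle is 15; in general cyc_k = t0 + kL.
So t0 = 15 − 1·1 = 14.

t0 = 14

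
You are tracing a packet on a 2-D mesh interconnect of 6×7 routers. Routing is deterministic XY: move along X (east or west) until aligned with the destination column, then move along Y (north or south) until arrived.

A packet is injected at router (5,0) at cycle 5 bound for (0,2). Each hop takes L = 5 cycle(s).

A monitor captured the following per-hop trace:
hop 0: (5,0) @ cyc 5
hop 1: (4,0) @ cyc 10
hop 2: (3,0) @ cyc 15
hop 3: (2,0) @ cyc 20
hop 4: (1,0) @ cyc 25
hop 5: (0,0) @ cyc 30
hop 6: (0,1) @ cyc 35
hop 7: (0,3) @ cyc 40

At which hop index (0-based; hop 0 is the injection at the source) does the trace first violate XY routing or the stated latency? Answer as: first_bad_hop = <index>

  1: Δx=-1 Δy=+0 Δt=5 [ok]
  2: Δx=-1 Δy=+0 Δt=5 [ok]
  3: Δx=-1 Δy=+0 Δt=5 [ok]
  4: Δx=-1 Δy=+0 Δt=5 [ok]
  5: Δx=-1 Δy=+0 Δt=5 [ok]
  6: Δx=+0 Δy=+1 Δt=5 [ok]
  7: Δx=+0 Δy=+2 Δt=5 [BAD: non-unit step]

first_bad_hop = 7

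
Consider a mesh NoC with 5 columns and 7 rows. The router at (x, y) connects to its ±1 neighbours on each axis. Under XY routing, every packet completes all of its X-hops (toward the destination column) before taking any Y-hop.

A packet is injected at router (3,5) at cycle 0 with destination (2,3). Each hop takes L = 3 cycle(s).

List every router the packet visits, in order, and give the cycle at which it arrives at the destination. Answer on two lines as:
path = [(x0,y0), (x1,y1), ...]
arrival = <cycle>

path = [(3,5), (2,5), (2,4), (2,3)]
arrival = 9

src (3,5)  cyc=0
W→(2,5)  cyc=3
S→(2,4)  cyc=6
S→(2,3)  cyc=9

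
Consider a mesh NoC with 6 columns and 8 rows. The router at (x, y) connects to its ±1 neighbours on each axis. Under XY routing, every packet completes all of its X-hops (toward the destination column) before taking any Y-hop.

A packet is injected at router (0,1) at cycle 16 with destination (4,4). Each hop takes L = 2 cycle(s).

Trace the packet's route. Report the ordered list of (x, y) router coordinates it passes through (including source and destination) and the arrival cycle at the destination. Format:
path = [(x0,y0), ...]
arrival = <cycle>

path = [(0,1), (1,1), (2,1), (3,1), (4,1), (4,2), (4,3), (4,4)]
arrival = 30

#0 — 0,1 | c16
#1 — 1,1 | c18 | E
#2 — 2,1 | c20 | E
#3 — 3,1 | c22 | E
#4 — 4,1 | c24 | E
#5 — 4,2 | c26 | N
#6 — 4,3 | c28 | N
#7 — 4,4 | c30 | N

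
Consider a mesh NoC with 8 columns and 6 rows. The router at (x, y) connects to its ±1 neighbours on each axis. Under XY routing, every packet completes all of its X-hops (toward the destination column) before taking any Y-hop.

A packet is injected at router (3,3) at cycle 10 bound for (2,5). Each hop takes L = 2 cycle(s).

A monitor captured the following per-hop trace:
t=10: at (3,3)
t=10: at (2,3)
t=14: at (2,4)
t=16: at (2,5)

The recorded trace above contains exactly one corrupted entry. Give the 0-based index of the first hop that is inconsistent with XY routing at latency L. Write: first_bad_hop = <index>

[1] (-1,+0) / 0c ⇒ BAD: Δcyc=0≠L

first_bad_hop = 1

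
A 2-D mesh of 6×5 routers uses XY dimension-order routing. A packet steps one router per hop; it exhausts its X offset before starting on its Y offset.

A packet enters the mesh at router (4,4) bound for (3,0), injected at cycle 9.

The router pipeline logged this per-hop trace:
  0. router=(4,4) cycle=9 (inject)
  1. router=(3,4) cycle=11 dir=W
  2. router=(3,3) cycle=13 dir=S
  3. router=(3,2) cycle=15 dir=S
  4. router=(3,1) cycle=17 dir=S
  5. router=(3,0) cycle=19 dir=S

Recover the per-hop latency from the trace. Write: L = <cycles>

Δcyc across hop 0→1: 11 − 9 = 2.
One hop costs L cycles, so L = 2.

L = 2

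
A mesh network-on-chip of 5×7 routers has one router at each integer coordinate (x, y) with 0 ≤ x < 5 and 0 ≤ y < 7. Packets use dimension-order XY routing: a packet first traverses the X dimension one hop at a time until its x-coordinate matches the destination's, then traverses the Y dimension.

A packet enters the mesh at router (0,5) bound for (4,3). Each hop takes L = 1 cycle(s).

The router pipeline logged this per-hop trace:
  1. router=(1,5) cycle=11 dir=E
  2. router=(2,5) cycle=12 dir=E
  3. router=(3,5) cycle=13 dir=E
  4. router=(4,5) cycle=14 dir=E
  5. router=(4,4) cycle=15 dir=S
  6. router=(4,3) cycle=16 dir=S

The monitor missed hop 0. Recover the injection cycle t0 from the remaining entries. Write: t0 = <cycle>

t0 = 10

cyc[1] = 11 and cyc[k] = t0 + k·L for every k.
So t0 = 11 − 1·1 = 10.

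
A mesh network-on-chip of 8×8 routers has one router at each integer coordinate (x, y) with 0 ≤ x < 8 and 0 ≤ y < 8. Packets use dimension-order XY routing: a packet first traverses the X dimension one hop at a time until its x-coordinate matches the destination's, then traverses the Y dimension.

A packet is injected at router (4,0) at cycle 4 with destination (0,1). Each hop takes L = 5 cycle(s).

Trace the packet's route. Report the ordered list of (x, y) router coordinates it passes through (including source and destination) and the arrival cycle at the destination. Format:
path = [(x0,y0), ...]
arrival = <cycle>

src (4,0)  cyc=4
W→(3,0)  cyc=9
W→(2,0)  cyc=14
W→(1,0)  cyc=19
W→(0,0)  cyc=24
N→(0,1)  cyc=29

path = [(4,0), (3,0), (2,0), (1,0), (0,0), (0,1)]
arrival = 29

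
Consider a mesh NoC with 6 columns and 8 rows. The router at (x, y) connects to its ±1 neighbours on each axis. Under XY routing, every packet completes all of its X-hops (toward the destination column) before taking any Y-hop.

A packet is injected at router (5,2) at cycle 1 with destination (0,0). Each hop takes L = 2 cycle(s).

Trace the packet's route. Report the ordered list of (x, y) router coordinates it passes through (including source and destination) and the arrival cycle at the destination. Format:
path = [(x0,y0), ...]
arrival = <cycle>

path = [(5,2), (4,2), (3,2), (2,2), (1,2), (0,2), (0,1), (0,0)]
arrival = 15

  0. router=(5,2) cycle=1 (inject)
  1. router=(4,2) cycle=3 dir=W
  2. router=(3,2) cycle=5 dir=W
  3. router=(2,2) cycle=7 dir=W
  4. router=(1,2) cycle=9 dir=W
  5. router=(0,2) cycle=11 dir=W
  6. router=(0,1) cycle=13 dir=S
  7. router=(0,0) cycle=15 dir=S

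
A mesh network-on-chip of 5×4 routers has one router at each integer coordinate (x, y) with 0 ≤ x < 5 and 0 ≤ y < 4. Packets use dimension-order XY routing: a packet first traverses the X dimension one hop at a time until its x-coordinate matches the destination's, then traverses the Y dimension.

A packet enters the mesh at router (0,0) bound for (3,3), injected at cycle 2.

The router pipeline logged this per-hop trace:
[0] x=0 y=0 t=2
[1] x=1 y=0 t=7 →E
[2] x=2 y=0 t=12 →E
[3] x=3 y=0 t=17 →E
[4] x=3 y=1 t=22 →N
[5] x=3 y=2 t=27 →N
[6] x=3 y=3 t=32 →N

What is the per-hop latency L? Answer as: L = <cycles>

L = 5

Δcyc across hop 0→1: 7 − 2 = 5.
That increment is L by definition: L = 5.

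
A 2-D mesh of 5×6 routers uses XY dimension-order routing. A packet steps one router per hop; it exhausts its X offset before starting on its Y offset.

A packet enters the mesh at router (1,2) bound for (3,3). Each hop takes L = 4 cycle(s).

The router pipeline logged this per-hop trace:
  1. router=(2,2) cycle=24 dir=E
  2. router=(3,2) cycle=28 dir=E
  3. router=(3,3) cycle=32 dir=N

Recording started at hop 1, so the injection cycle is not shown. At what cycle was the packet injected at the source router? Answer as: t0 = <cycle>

t0 = 20

The first recorded entry is hop 1 at cycle 24.
So t0 = 24 − 1·4 = 20.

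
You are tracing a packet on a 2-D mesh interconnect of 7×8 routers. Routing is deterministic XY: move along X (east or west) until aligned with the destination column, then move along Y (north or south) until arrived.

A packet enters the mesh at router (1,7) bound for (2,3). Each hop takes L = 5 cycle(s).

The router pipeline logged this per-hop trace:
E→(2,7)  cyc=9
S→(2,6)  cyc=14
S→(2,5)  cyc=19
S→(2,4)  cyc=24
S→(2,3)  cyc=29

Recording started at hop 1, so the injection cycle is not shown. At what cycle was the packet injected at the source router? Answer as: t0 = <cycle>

The first recorded entry is hop 1 at cycle 9.
t0 = cyc[1] − L = 9 − 5 = 4.

t0 = 4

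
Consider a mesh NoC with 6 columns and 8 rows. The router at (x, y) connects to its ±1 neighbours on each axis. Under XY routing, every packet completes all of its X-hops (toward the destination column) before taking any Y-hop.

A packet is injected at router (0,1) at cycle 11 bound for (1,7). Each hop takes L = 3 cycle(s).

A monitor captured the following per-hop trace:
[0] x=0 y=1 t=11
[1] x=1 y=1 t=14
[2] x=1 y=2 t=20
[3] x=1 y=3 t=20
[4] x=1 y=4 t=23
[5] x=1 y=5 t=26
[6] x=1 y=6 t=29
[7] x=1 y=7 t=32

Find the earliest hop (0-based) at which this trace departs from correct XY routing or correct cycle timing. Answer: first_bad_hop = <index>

  1: Δx=+1 Δy=+0 Δt=3 [ok]
  2: Δx=+0 Δy=+1 Δt=6 [BAD: Δcyc=6≠L]

first_bad_hop = 2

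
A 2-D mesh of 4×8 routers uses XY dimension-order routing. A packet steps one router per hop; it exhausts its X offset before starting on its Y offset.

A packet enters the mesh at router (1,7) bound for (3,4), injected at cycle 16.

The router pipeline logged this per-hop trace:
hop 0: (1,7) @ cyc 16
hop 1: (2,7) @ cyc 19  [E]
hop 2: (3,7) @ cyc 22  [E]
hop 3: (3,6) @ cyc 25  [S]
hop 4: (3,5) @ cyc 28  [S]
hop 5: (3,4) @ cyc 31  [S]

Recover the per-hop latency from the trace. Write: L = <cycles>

cyc[1] − cyc[0] = 19 − 16 = 3.
Per-hop latency L = Δcyc = 3.

L = 3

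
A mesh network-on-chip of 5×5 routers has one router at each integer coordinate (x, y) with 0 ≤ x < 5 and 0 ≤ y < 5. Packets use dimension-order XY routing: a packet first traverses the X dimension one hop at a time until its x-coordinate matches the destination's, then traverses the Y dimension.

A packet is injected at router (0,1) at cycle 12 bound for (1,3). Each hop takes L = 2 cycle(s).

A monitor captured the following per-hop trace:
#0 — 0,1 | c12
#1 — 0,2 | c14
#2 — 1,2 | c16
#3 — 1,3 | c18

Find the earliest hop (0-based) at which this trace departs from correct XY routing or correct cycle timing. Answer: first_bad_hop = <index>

check 1→ d=(0,1) cyc+2: BAD: Y-move but x=0≠1

first_bad_hop = 1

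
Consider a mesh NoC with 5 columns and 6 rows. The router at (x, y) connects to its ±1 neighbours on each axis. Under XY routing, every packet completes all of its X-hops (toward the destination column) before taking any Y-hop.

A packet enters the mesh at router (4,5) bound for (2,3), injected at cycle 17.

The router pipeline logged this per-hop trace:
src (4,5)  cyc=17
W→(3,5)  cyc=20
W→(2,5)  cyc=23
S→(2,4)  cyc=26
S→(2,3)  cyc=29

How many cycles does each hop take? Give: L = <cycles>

L = 3

cyc[1] − cyc[0] = 20 − 17 = 3.
One hop costs L cycles, so L = 3.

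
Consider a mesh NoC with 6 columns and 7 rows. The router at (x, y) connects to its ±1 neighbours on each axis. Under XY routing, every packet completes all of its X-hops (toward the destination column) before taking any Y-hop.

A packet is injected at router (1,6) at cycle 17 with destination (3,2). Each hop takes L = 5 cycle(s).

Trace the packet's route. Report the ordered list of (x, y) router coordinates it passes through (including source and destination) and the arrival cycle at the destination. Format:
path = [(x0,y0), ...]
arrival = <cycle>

hop 0: (1,6) @ cyc 17
hop 1: (2,6) @ cyc 22  [E]
hop 2: (3,6) @ cyc 27  [E]
hop 3: (3,5) @ cyc 32  [S]
hop 4: (3,4) @ cyc 37  [S]
hop 5: (3,3) @ cyc 42  [S]
hop 6: (3,2) @ cyc 47  [S]

path = [(1,6), (2,6), (3,6), (3,5), (3,4), (3,3), (3,2)]
arrival = 47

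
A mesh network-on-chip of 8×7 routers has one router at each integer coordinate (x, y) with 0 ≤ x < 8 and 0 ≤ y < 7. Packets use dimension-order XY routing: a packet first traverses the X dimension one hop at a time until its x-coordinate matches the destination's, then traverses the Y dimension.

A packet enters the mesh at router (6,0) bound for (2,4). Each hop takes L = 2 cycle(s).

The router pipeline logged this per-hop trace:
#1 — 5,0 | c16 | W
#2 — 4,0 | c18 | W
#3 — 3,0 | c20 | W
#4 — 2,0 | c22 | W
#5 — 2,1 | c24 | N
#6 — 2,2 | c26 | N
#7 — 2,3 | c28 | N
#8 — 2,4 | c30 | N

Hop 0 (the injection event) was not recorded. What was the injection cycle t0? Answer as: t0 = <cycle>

t0 = 14

At hop 1 the cycle is 16; in general cyc_k = t0 + kL.
Therefore t0 = 16 − L = 14.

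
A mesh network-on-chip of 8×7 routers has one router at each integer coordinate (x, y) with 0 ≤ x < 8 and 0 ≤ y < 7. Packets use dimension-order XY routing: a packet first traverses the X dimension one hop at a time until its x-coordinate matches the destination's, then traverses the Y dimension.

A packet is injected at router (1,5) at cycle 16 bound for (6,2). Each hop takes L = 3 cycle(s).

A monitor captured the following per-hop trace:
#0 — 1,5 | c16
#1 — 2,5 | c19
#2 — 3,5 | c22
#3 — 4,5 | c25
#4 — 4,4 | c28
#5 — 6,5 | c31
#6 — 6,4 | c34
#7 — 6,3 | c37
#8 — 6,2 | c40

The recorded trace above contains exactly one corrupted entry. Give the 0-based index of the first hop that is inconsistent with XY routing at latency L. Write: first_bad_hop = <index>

hop 1: step (+1,+0), +3 cyc — ok
hop 2: step (+1,+0), +3 cyc — ok
hop 3: step (+1,+0), +3 cyc — ok
hop 4: step (+0,-1), +3 cyc — BAD: Y-move but x=4≠6

first_bad_hop = 4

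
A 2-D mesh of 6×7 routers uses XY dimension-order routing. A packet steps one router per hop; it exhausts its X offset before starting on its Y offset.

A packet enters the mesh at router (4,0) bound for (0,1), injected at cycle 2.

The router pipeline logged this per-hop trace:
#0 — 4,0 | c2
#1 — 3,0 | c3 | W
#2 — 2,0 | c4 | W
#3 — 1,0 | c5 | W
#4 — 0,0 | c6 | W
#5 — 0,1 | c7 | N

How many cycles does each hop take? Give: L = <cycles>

L = 1

cyc[1] − cyc[0] = 3 − 2 = 1.
Each hop adds L, hence L = 1.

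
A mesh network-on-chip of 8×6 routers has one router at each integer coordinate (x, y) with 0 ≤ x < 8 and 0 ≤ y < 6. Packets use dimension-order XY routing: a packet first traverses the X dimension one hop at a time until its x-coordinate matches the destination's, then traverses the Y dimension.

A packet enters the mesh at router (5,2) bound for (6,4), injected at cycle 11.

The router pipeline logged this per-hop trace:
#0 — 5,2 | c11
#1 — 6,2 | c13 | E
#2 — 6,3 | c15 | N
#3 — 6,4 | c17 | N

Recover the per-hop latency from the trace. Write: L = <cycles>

L = 2

Δcyc across hop 0→1: 13 − 11 = 2.
One hop costs L cycles, so L = 2.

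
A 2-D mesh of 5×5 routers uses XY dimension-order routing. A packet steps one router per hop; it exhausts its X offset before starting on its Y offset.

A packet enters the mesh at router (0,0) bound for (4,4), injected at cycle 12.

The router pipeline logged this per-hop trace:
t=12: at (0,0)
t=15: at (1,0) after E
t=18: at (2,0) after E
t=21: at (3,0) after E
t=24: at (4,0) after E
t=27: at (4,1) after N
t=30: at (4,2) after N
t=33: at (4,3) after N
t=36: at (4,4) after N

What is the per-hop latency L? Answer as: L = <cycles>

Between hops 0 and 1 the cycle counter advances 15 − 12 = 3.
One hop costs L cycles, so L = 3.

L = 3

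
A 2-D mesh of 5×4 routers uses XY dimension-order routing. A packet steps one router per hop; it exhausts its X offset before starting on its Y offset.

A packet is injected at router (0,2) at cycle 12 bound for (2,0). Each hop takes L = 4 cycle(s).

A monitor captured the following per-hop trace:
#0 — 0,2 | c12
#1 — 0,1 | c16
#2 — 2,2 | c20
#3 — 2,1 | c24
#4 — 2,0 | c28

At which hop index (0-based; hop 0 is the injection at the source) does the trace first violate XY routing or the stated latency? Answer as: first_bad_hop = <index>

first_bad_hop = 1

[1] (+0,-1) / 4c ⇒ BAD: Y-move but x=0≠2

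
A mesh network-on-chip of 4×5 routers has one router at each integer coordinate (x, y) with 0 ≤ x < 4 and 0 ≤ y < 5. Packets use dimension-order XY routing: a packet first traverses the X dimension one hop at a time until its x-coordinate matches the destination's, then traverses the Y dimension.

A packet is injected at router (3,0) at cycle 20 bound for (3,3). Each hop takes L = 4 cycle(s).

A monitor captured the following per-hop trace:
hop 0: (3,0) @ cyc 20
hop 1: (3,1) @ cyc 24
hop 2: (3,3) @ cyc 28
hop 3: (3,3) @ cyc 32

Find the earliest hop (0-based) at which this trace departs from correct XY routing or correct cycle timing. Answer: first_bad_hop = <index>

check 1→ d=(0,1) cyc+4: ok
check 2→ d=(0,2) cyc+4: BAD: non-unit step

first_bad_hop = 2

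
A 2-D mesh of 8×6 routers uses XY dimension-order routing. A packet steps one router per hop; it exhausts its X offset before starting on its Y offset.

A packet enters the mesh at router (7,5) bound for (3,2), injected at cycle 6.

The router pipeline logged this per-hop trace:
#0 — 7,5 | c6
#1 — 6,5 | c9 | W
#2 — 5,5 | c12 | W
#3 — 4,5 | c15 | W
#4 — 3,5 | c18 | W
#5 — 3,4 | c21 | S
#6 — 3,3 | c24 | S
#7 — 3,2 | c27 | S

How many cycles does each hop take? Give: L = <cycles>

L = 3

Between hops 0 and 1 the cycle counter advances 9 − 6 = 3.
Per-hop latency L = Δcyc = 3.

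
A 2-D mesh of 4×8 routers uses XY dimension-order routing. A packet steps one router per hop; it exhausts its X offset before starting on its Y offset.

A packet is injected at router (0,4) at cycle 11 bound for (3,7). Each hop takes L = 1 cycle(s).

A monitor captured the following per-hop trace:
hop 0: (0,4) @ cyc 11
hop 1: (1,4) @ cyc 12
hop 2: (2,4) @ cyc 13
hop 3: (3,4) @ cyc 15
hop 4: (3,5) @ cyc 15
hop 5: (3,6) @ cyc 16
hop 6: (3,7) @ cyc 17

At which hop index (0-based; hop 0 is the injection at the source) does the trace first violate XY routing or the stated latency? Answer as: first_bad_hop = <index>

first_bad_hop = 3

[1] (+1,+0) / 1c ⇒ ok
[2] (+1,+0) / 1c ⇒ ok
[3] (+1,+0) / 2c ⇒ BAD: Δcyc=2≠L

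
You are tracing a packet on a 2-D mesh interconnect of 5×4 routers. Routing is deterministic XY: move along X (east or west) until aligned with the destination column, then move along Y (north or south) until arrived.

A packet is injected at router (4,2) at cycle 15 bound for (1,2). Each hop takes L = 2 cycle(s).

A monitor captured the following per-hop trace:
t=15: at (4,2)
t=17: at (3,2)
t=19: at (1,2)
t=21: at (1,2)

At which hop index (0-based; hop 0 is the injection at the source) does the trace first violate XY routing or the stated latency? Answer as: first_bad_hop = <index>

first_bad_hop = 2

[1] (-1,+0) / 2c ⇒ ok
[2] (-2,+0) / 2c ⇒ BAD: non-unit step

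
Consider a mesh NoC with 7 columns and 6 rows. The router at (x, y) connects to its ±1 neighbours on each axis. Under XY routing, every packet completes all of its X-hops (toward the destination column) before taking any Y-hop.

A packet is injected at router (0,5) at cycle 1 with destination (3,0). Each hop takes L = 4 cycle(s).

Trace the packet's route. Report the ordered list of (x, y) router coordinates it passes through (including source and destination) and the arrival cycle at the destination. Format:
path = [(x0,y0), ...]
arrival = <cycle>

t=1: at (0,5)
t=5: at (1,5) after E
t=9: at (2,5) after E
t=13: at (3,5) after E
t=17: at (3,4) after S
t=21: at (3,3) after S
t=25: at (3,2) after S
t=29: at (3,1) after S
t=33: at (3,0) after S

path = [(0,5), (1,5), (2,5), (3,5), (3,4), (3,3), (3,2), (3,1), (3,0)]
arrival = 33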